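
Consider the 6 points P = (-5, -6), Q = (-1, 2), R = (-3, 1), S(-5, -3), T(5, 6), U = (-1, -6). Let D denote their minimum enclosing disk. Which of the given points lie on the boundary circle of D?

P, T

The minimum enclosing circle of a finite set is fixed by two of the points (as a diameter) or three (as a circumcircle).
The farthest pair is P–T with squared distance 244. The circle on this segment as diameter has centre (0, 0) and r² = 244/4 = 61.
Check Q: distance² to centre = 5 ≤ 61, so it lies inside.
All remaining points lie in this disk, and no smaller disk contains both endpoints, so this is the minimum enclosing circle.
The points at distance exactly r from the centre are P, T — 2 points.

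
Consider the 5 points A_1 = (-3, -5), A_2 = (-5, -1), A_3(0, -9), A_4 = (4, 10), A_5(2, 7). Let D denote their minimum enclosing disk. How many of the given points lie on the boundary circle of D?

By Welzl's lemma the MEC is supported by two points (diametrically opposite) or three points (on a circumcircle).
The farthest pair is A_3–A_4 with squared distance 377. The circle on this segment as diameter has centre (2, 0.5) and r² = 377/4 = 94.25.
Check A_1: distance² to centre = 55.25 ≤ 94.25, so it lies inside.
All remaining points lie in this disk, and no smaller disk contains both endpoints, so this is the minimum enclosing circle.
The points at distance exactly r from the centre are A_3, A_4 — 2 points.

2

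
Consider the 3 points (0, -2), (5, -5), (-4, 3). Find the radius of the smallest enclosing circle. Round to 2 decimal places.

Call the three points A, B, C in the order given.
Side lengths²: AB² = 34, AC² = 41, BC² = 145.
Since BC² = 145 ≥ 41 + 34 = 75, the angle opposite BC is not acute, so the smallest enclosing circle has BC as diameter.
Centre = midpoint of BC = (0.5, -1), r² = 145/4 = 36.25.
r = √(36.25) ≈ 6.02.

6.02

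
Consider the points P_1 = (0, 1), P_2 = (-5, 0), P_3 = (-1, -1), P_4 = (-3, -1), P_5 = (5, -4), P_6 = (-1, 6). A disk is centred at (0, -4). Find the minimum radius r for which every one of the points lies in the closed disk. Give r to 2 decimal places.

10.05

The required radius is the distance from (0, -4) to the farthest point.
Squared distances: 25, 41, 10, 18, 25, 101.
Maximum is 101, attained at P_6.
r = √101 ≈ 10.05.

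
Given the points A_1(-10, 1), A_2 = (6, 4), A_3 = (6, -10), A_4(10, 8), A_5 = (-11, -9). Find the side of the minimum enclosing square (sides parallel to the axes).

21

The bounding box has width 21 and height 18.
An axis-aligned square enclosing the set must have side ≥ max(width, height).
So the minimum side is max(21, 18) = 21.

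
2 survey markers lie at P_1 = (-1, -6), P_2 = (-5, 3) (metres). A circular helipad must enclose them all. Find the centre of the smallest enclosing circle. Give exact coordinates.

The smallest circle enclosing two points has them as diameter endpoints.
Centre = midpoint = (-3, -1.5); r² = |P_1P_2|²/4 = 97/4 = 24.25.
Centre = (-3, -1.5).

(-3, -1.5)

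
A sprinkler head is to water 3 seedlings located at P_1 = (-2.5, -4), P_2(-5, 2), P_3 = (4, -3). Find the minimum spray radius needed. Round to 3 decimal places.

Side lengths²: P_1P_2² = 42.25, P_1P_3² = 43.25, P_2P_3² = 106.
Since P_2P_3² = 106 ≥ 43.25 + 42.25 = 85.5, the angle opposite P_2P_3 is not acute, so the smallest enclosing circle has P_2P_3 as diameter.
Centre = midpoint of P_2P_3 = (-0.5, -0.5), r² = 106/4 = 26.5.
r = √(26.5) ≈ 5.148.

5.148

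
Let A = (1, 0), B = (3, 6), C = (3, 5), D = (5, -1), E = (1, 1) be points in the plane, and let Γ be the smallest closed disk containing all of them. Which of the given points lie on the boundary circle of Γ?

By Welzl's lemma the MEC is supported by two points (diametrically opposite) or three points (on a circumcircle).
The minimum enclosing circle is determined by three boundary points: A, B, D.
Their circumcentre is (97/26, 63/26) with r² = 4505/338.
The farthest remaining point E is at distance² 3205/338 ≤ 4505/338.
The points at distance exactly r from the centre are A, B, D — 3 points.

A, B, D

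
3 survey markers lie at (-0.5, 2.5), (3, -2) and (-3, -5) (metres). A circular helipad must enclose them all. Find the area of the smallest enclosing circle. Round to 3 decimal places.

Call the three points A, B, C in the order given.
Side lengths²: AB² = 32.5, AC² = 62.5, BC² = 45.
Since AC² = 62.5 < 45 + 32.5 = 77.5, the triangle is acute, so the smallest enclosing circle is the circumcircle.
Circumcentre = (-1, -1.5), r² = 16.25.
Area = π·r² = π·16.25 ≈ 51.051.

51.051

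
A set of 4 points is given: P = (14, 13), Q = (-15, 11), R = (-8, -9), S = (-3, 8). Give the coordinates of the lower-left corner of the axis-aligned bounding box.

(-15, -9)

x-range [-15, 14], y-range [-9, 13].
The lower-left corner is (-15, -9).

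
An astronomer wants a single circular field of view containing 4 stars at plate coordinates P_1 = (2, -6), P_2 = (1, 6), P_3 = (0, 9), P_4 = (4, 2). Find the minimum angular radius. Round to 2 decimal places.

A smallest enclosing disk is always determined by at most three of the input points on its boundary.
The farthest pair is P_1–P_3 with squared distance 229. The circle on this segment as diameter has centre (1, 1.5) and r² = 229/4 = 57.25.
Check P_2: distance² to centre = 20.25 ≤ 57.25, so it lies inside.
All remaining points lie in this disk, and no smaller disk contains both endpoints, so this is the minimum enclosing circle.
r = √(57.25) ≈ 7.57.

7.57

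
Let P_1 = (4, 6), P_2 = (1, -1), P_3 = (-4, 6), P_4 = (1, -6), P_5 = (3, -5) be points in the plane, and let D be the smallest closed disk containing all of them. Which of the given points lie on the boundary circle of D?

The minimum enclosing circle of a finite set is fixed by two of the points (as a diameter) or three (as a circumcircle).
The minimum enclosing circle is determined by three boundary points: P_1, P_3, P_4.
Their circumcentre is (0, 0.625) with r² = 44.890625.
The farthest remaining point P_5 is at distance² 40.640625 ≤ 44.890625.
The points at distance exactly r from the centre are P_1, P_3, P_4 — 3 points.

P_1, P_3, P_4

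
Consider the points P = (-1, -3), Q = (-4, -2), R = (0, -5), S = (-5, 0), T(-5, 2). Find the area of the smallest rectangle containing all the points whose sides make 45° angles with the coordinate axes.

In coordinates u = x + y, v = x − y the rectangle is axis-aligned; the map (x,y)→(u,v) scales areas by 2.
u-values: -4, -6, -5, -5, -3; range = -3 − (-6) = 3.
v-values: 2, -2, 5, -5, -7; range = 5 − (-7) = 12.
Area = (3 × 12) / 2 = 18.

18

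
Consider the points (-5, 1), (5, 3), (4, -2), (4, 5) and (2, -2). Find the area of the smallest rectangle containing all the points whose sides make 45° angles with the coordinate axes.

78

In coordinates u = x + y, v = x − y the rectangle is axis-aligned; the map (x,y)→(u,v) scales areas by 2.
u-values: -4, 8, 2, 9, 0; range = 9 − (-4) = 13.
v-values: -6, 2, 6, -1, 4; range = 6 − (-6) = 12.
Area = (13 × 12) / 2 = 78.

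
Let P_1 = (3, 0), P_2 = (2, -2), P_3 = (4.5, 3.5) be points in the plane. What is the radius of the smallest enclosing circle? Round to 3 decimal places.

Side lengths²: P_1P_2² = 5, P_1P_3² = 14.5, P_2P_3² = 36.5.
Since P_2P_3² = 36.5 ≥ 14.5 + 5 = 19.5, the angle opposite P_2P_3 is not acute, so the smallest enclosing circle has P_2P_3 as diameter.
Centre = midpoint of P_2P_3 = (3.25, 0.75), r² = 36.5/4 = 9.125.
r = √(9.125) ≈ 3.021.

3.021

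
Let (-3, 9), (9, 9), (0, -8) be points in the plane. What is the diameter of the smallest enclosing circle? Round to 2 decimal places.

19.53

Call the three points A, B, C in the order given.
Side lengths²: AB² = 144, AC² = 298, BC² = 370.
Since BC² = 370 < 298 + 144 = 442, the triangle is acute, so the smallest enclosing circle is the circumcircle.
Circumcentre = (3, 22/17), r² = 27565/289.
Diameter = 2r = 2√(27565/289) ≈ 19.53.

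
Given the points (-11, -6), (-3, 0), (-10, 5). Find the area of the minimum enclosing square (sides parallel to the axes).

121

The bounding box has width 8 and height 11.
An axis-aligned square enclosing the set must have side ≥ max(width, height).
So the minimum side is max(8, 11) = 11.
Area = 11² = 121.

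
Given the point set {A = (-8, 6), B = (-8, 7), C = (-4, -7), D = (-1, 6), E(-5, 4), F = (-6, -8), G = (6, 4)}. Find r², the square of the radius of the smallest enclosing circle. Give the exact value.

46945/578

The minimum enclosing circle is determined by three boundary points: B, F, G.
Their circumcentre is (-73/34, 5/34) with r² = 46945/578.
The farthest remaining point A is at distance² 39601/578 ≤ 46945/578.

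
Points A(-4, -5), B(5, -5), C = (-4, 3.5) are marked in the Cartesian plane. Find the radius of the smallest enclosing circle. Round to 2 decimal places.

6.19

Side lengths²: AB² = 81, AC² = 72.25, BC² = 153.25.
Since BC² = 153.25 ≥ 81 + 72.25 = 153.25, the angle opposite BC is not acute, so the smallest enclosing circle has BC as diameter.
Centre = midpoint of BC = (0.5, -0.75), r² = 153.25/4 = 38.3125.
r = √(38.3125) ≈ 6.19.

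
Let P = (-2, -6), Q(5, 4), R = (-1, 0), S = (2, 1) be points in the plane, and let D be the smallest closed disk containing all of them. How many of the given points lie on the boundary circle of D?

The farthest pair is P–Q with squared distance 149. The circle on this segment as diameter has centre (1.5, -1) and r² = 149/4 = 37.25.
Check R: distance² to centre = 7.25 ≤ 37.25, so it lies inside.
All remaining points lie in this disk, and no smaller disk contains both endpoints, so this is the minimum enclosing circle.
The points at distance exactly r from the centre are P, Q — 2 points.

2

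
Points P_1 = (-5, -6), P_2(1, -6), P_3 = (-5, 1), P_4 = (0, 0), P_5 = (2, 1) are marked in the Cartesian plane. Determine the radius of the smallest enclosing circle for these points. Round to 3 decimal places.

The minimum enclosing circle of a finite set is fixed by two of the points (as a diameter) or three (as a circumcircle).
The farthest pair is P_1–P_5 with squared distance 98. The circle on this segment as diameter has centre (-1.5, -2.5) and r² = 98/4 = 24.5.
Check P_2: distance² to centre = 18.5 ≤ 24.5, so it lies inside.
All remaining points lie in this disk, and no smaller disk contains both endpoints, so this is the minimum enclosing circle.
r = √(24.5) ≈ 4.950.

4.950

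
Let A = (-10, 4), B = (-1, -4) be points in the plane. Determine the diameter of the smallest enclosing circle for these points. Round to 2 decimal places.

The smallest circle enclosing two points has them as diameter endpoints.
Centre = midpoint = (-5.5, 0); r² = |AB|²/4 = 145/4 = 36.25.
Diameter = 2r = 2√(36.25) ≈ 12.04.

12.04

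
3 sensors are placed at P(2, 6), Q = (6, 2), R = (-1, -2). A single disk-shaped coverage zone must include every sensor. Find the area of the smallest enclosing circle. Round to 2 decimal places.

Side lengths²: PQ² = 32, PR² = 73, QR² = 65.
Since PR² = 73 < 65 + 32 = 97, the triangle is acute, so the smallest enclosing circle is the circumcircle.
Circumcentre = (35/22, 35/22), r² = 4745/242.
Area = π·r² = π·4745/242 ≈ 61.60.

61.60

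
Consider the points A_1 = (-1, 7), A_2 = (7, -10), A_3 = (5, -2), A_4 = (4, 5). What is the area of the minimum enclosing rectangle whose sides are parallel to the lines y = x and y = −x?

In coordinates u = x + y, v = x − y the rectangle is axis-aligned; the map (x,y)→(u,v) scales areas by 2.
u-values: 6, -3, 3, 9; range = 9 − (-3) = 12.
v-values: -8, 17, 7, -1; range = 17 − (-8) = 25.
Area = (12 × 25) / 2 = 150.

150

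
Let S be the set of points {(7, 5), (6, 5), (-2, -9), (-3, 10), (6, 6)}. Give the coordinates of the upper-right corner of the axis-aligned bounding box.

(7, 10)

x-range [-3, 7], y-range [-9, 10].
The upper-right corner is (7, 10).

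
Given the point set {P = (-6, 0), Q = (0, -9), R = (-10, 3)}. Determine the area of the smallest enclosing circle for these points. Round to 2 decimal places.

Side lengths²: PQ² = 117, PR² = 25, QR² = 244.
Since QR² = 244 ≥ 117 + 25 = 142, the angle opposite QR is not acute, so the smallest enclosing circle has QR as diameter.
Centre = midpoint of QR = (-5, -3), r² = 244/4 = 61.
Area = π·r² = π·61 ≈ 191.64.

191.64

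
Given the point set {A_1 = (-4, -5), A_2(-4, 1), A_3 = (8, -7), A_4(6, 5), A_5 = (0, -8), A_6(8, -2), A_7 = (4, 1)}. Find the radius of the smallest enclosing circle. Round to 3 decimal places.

A smallest enclosing disk is always determined by at most three of the input points on its boundary.
The minimum enclosing circle is determined by three boundary points: A_1, A_3, A_4.
Their circumcentre is (19/7, -12/7) with r² = 2738/49.
The farthest remaining point A_2 is at distance² 2570/49 ≤ 2738/49.
r = √(2738/49) ≈ 7.475.

7.475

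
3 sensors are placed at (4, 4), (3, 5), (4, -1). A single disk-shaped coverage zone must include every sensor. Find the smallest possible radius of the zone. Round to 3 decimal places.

3.041

Call the three points A, B, C in the order given.
Side lengths²: AB² = 2, AC² = 25, BC² = 37.
Since BC² = 37 ≥ 25 + 2 = 27, the angle opposite BC is not acute, so the smallest enclosing circle has BC as diameter.
Centre = midpoint of BC = (3.5, 2), r² = 37/4 = 9.25.
r = √(9.25) ≈ 3.041.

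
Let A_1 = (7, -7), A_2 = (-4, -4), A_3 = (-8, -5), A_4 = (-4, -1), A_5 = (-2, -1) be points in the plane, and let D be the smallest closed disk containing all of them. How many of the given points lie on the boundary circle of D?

2

The farthest pair is A_1–A_3 with squared distance 229. The circle on this segment as diameter has centre (-0.5, -6) and r² = 229/4 = 57.25.
Check A_2: distance² to centre = 16.25 ≤ 57.25, so it lies inside.
All remaining points lie in this disk, and no smaller disk contains both endpoints, so this is the minimum enclosing circle.
The points at distance exactly r from the centre are A_1, A_3 — 2 points.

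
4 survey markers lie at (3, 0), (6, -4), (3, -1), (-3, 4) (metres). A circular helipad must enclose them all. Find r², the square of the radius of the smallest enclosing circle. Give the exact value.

36.25

By Welzl's lemma the MEC is supported by two points (diametrically opposite) or three points (on a circumcircle).
The farthest pair is (6, -4)–(-3, 4) with squared distance 145. The circle on this segment as diameter has centre (1.5, 0) and r² = 145/4 = 36.25.
Check (3, 0): distance² to centre = 2.25 ≤ 36.25, so it lies inside.
All remaining points lie in this disk, and no smaller disk contains both endpoints, so this is the minimum enclosing circle.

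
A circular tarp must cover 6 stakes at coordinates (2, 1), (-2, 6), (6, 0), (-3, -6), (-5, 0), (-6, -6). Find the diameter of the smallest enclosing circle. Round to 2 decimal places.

14.14

A smallest enclosing disk is always determined by at most three of the input points on its boundary.
The minimum enclosing circle is determined by three boundary points: (-2, 6), (6, 0), (-6, -6).
Their circumcentre is (-1, -1) with r² = 50.
The farthest remaining point (-3, -6) is at distance² 29 ≤ 50.
Diameter = 2r = 2√50 ≈ 14.14.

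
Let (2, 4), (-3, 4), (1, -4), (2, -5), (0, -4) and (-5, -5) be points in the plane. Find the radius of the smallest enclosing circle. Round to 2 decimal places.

By Welzl's lemma the MEC is supported by two points (diametrically opposite) or three points (on a circumcircle).
The farthest pair is (2, 4)–(-5, -5) with squared distance 130. The circle on this segment as diameter has centre (-1.5, -0.5) and r² = 130/4 = 32.5.
Check (-3, 4): distance² to centre = 22.5 ≤ 32.5, so it lies inside.
All remaining points lie in this disk, and no smaller disk contains both endpoints, so this is the minimum enclosing circle.
r = √(32.5) ≈ 5.70.

5.70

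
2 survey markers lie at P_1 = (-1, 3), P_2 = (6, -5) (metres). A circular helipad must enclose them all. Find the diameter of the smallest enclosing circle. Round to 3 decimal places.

10.630

The smallest circle enclosing two points has them as diameter endpoints.
Centre = midpoint = (2.5, -1); r² = |P_1P_2|²/4 = 113/4 = 28.25.
Diameter = 2r = 2√(28.25) ≈ 10.630.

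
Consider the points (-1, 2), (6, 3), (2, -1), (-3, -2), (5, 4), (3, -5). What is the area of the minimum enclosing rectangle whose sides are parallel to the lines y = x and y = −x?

In coordinates u = x + y, v = x − y the rectangle is axis-aligned; the map (x,y)→(u,v) scales areas by 2.
u-values: 1, 9, 1, -5, 9, -2; range = 9 − (-5) = 14.
v-values: -3, 3, 3, -1, 1, 8; range = 8 − (-3) = 11.
Area = (14 × 11) / 2 = 77.

77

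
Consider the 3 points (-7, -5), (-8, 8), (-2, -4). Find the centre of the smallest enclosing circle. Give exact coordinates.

Call the three points A, B, C in the order given.
Side lengths²: AB² = 170, AC² = 26, BC² = 180.
Since BC² = 180 < 170 + 26 = 196, the triangle is acute, so the smallest enclosing circle is the circumcircle.
Circumcentre = (-63/11, 18/11), r² = 5525/121.
Centre = (-63/11, 18/11).

(-63/11, 18/11)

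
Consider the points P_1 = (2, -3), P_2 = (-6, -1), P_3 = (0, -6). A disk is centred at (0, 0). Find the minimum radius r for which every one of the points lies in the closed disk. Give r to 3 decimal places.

The required radius is the distance from (0, 0) to the farthest point.
Squared distances: 13, 37, 36.
Maximum is 37, attained at P_2.
r = √37 ≈ 6.083.

6.083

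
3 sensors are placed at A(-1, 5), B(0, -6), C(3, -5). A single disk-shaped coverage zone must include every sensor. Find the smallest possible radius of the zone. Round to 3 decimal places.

5.532

Side lengths²: AB² = 122, AC² = 116, BC² = 10.
Since AB² = 122 < 116 + 10 = 126, the triangle is acute, so the smallest enclosing circle is the circumcircle.
Circumcentre = (-3/17, -8/17), r² = 8845/289.
r = √(8845/289) ≈ 5.532.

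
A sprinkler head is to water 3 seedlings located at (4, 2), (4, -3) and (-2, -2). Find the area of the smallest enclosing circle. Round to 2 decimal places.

Call the three points A, B, C in the order given.
Side lengths²: AB² = 25, AC² = 52, BC² = 37.
Since AC² = 52 < 37 + 25 = 62, the triangle is acute, so the smallest enclosing circle is the circumcircle.
Circumcentre = (4/3, -0.5), r² = 481/36.
Area = π·r² = π·481/36 ≈ 41.98.

41.98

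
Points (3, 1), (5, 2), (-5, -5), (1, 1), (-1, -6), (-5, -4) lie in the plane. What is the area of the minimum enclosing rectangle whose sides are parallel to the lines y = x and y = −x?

51

In coordinates u = x + y, v = x − y the rectangle is axis-aligned; the map (x,y)→(u,v) scales areas by 2.
u-values: 4, 7, -10, 2, -7, -9; range = 7 − (-10) = 17.
v-values: 2, 3, 0, 0, 5, -1; range = 5 − (-1) = 6.
Area = (17 × 6) / 2 = 51.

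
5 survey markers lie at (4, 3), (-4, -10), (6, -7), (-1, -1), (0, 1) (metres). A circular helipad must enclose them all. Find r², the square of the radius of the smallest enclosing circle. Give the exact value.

58.25

A smallest enclosing disk is always determined by at most three of the input points on its boundary.
The farthest pair is (4, 3)–(-4, -10) with squared distance 233. The circle on this segment as diameter has centre (0, -3.5) and r² = 233/4 = 58.25.
Check (6, -7): distance² to centre = 48.25 ≤ 58.25, so it lies inside.
All remaining points lie in this disk, and no smaller disk contains both endpoints, so this is the minimum enclosing circle.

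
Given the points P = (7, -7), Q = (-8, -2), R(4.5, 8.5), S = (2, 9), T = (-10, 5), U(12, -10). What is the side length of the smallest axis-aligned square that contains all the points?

22

The bounding box has width 22 and height 19.
An axis-aligned square enclosing the set must have side ≥ max(width, height).
So the minimum side is max(22, 19) = 22.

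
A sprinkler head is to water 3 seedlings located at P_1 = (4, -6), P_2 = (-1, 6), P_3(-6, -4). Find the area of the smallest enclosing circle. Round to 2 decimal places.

142.60

Side lengths²: P_1P_2² = 169, P_1P_3² = 104, P_2P_3² = 125.
Since P_1P_2² = 169 < 125 + 104 = 229, the triangle is acute, so the smallest enclosing circle is the circumcircle.
Circumcentre = (-3/22, -15/22), r² = 10985/242.
Area = π·r² = π·10985/242 ≈ 142.60.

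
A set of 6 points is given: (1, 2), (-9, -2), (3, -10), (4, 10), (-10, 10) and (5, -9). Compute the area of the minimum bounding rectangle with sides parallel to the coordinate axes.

x ranges over [-10, 5], width 15.
y ranges over [-10, 10], height 20.
Area = 15 × 20 = 300.

300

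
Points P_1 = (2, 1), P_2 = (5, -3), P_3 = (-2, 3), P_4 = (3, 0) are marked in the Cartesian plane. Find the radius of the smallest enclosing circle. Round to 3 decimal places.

The farthest pair is P_2–P_3 with squared distance 85. The circle on this segment as diameter has centre (1.5, 0) and r² = 85/4 = 21.25.
Check P_1: distance² to centre = 1.25 ≤ 21.25, so it lies inside.
All remaining points lie in this disk, and no smaller disk contains both endpoints, so this is the minimum enclosing circle.
r = √(21.25) ≈ 4.610.

4.610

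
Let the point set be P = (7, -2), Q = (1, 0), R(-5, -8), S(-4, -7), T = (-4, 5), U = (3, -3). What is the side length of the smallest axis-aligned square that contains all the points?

13

The bounding box has width 12 and height 13.
An axis-aligned square enclosing the set must have side ≥ max(width, height).
So the minimum side is max(12, 13) = 13.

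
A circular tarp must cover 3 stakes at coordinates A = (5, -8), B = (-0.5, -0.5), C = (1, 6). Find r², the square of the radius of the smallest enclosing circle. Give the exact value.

53

Side lengths²: AB² = 86.5, AC² = 212, BC² = 44.5.
Since AC² = 212 ≥ 86.5 + 44.5 = 131, the angle opposite AC is not acute, so the smallest enclosing circle has AC as diameter.
Centre = midpoint of AC = (3, -1), r² = 212/4 = 53.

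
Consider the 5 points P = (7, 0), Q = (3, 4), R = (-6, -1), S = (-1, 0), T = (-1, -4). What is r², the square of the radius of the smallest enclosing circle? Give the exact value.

The minimum enclosing circle of a finite set is fixed by two of the points (as a diameter) or three (as a circumcircle).
The farthest pair is P–R with squared distance 170. The circle on this segment as diameter has centre (0.5, -0.5) and r² = 170/4 = 42.5.
Check Q: distance² to centre = 26.5 ≤ 42.5, so it lies inside.
All remaining points lie in this disk, and no smaller disk contains both endpoints, so this is the minimum enclosing circle.

42.5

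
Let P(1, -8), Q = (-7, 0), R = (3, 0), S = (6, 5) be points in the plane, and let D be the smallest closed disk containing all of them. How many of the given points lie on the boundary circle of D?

The minimum enclosing circle of a finite set is fixed by two of the points (as a diameter) or three (as a circumcircle).
The minimum enclosing circle is determined by three boundary points: P, Q, S.
Their circumcentre is (11/18, -7/18) with r² = 9409/162.
The farthest remaining point R is at distance² 949/162 ≤ 9409/162.
The points at distance exactly r from the centre are P, Q, S — 3 points.

3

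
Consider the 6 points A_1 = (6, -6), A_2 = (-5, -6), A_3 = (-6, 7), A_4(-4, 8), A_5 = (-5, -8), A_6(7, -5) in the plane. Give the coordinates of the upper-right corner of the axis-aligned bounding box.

(7, 8)

x-range [-6, 7], y-range [-8, 8].
The upper-right corner is (7, 8).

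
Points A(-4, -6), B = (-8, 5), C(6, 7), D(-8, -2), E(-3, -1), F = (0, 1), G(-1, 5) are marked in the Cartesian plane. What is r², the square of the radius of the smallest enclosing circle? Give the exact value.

74513/1058

By Welzl's lemma the MEC is supported by two points (diametrically opposite) or three points (on a circumcircle).
The minimum enclosing circle is determined by three boundary points: A, C, D.
Their circumcentre is (-19/46, 73/46) with r² = 74513/1058.
The farthest remaining point B is at distance² 73225/1058 ≤ 74513/1058.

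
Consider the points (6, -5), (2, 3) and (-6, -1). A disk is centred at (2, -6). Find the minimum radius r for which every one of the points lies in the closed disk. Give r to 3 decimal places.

The required radius is the distance from (2, -6) to the farthest point.
Squared distances: 17, 81, 89.
Maximum is 89, attained at (-6, -1).
r = √89 ≈ 9.434.

9.434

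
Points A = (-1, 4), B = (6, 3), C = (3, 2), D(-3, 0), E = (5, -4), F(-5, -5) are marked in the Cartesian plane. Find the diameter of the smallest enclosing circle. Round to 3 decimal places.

13.601

The minimum enclosing circle of a finite set is fixed by two of the points (as a diameter) or three (as a circumcircle).
The farthest pair is B–F with squared distance 185. The circle on this segment as diameter has centre (0.5, -1) and r² = 185/4 = 46.25.
Check A: distance² to centre = 27.25 ≤ 46.25, so it lies inside.
All remaining points lie in this disk, and no smaller disk contains both endpoints, so this is the minimum enclosing circle.
Diameter = 2r = 2√(46.25) ≈ 13.601.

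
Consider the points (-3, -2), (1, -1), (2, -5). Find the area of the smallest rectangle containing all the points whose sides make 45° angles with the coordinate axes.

20

In coordinates u = x + y, v = x − y the rectangle is axis-aligned; the map (x,y)→(u,v) scales areas by 2.
u-values: -5, 0, -3; range = 0 − (-5) = 5.
v-values: -1, 2, 7; range = 7 − (-1) = 8.
Area = (5 × 8) / 2 = 20.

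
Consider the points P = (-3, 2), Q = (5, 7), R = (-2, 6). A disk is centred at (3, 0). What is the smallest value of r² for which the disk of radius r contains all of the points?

61

The required radius is the distance from (3, 0) to the farthest point.
Squared distances: 40, 53, 61.
Maximum is 61, attained at R.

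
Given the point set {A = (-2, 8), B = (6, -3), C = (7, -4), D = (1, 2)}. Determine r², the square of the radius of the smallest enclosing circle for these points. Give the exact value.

56.25

A smallest enclosing disk is always determined by at most three of the input points on its boundary.
The farthest pair is A–C with squared distance 225. The circle on this segment as diameter has centre (2.5, 2) and r² = 225/4 = 56.25.
Check B: distance² to centre = 37.25 ≤ 56.25, so it lies inside.
All remaining points lie in this disk, and no smaller disk contains both endpoints, so this is the minimum enclosing circle.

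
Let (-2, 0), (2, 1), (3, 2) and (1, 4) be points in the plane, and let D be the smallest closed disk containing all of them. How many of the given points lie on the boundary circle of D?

By Welzl's lemma the MEC is supported by two points (diametrically opposite) or three points (on a circumcircle).
The minimum enclosing circle is determined by three boundary points: (-2, 0), (3, 2), (1, 4).
Their circumcentre is (5/14, 19/14) with r² = 725/98.
The farthest remaining point (2, 1) is at distance² 277/98 ≤ 725/98.
The points at distance exactly r from the centre are (-2, 0), (3, 2), (1, 4) — 3 points.

3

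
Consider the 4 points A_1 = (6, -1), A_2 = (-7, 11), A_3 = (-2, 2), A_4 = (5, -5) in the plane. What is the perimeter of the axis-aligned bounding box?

58

Width = max x − min x = 6 − (-7) = 13.
Height = max y − min y = 11 − (-5) = 16.
Perimeter = 2(13 + 16) = 58.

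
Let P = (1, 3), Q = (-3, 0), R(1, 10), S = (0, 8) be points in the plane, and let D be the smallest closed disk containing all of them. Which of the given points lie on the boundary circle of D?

By Welzl's lemma the MEC is supported by two points (diametrically opposite) or three points (on a circumcircle).
The farthest pair is Q–R with squared distance 116. The circle on this segment as diameter has centre (-1, 5) and r² = 116/4 = 29.
Check P: distance² to centre = 8 ≤ 29, so it lies inside.
All remaining points lie in this disk, and no smaller disk contains both endpoints, so this is the minimum enclosing circle.
The points at distance exactly r from the centre are Q, R — 2 points.

Q, R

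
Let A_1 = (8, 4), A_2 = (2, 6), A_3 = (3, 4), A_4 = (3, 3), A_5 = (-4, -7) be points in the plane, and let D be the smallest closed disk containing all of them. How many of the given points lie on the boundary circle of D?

By Welzl's lemma the MEC is supported by two points (diametrically opposite) or three points (on a circumcircle).
The farthest pair is A_1–A_5 with squared distance 265. The circle on this segment as diameter has centre (2, -1.5) and r² = 265/4 = 66.25.
Check A_2: distance² to centre = 56.25 ≤ 66.25, so it lies inside.
All remaining points lie in this disk, and no smaller disk contains both endpoints, so this is the minimum enclosing circle.
The points at distance exactly r from the centre are A_1, A_5 — 2 points.

2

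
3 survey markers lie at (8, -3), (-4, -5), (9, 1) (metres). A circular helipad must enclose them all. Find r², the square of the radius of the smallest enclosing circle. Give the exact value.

51.25

Call the three points A, B, C in the order given.
Side lengths²: AB² = 148, AC² = 17, BC² = 205.
Since BC² = 205 ≥ 148 + 17 = 165, the angle opposite BC is not acute, so the smallest enclosing circle has BC as diameter.
Centre = midpoint of BC = (2.5, -2), r² = 205/4 = 51.25.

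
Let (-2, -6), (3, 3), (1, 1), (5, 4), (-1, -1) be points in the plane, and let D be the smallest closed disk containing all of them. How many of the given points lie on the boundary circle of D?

By Welzl's lemma the MEC is supported by two points (diametrically opposite) or three points (on a circumcircle).
The farthest pair is (-2, -6)–(5, 4) with squared distance 149. The circle on this segment as diameter has centre (1.5, -1) and r² = 149/4 = 37.25.
Check (3, 3): distance² to centre = 18.25 ≤ 37.25, so it lies inside.
All remaining points lie in this disk, and no smaller disk contains both endpoints, so this is the minimum enclosing circle.
The points at distance exactly r from the centre are (-2, -6), (5, 4) — 2 points.

2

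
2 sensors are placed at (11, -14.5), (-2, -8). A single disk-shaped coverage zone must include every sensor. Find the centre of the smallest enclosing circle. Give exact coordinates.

The smallest circle enclosing two points has them as diameter endpoints.
Centre = midpoint = (4.5, -11.25); r² = |(11, -14.5)−(-2, -8)|²/4 = 211.25/4 = 52.8125.
Centre = (4.5, -11.25).

(4.5, -11.25)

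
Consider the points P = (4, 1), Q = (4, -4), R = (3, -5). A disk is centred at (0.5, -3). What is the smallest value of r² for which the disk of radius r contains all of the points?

28.25

The required radius is the distance from (0.5, -3) to the farthest point.
Squared distances: 28.25, 13.25, 10.25.
Maximum is 28.25, attained at P.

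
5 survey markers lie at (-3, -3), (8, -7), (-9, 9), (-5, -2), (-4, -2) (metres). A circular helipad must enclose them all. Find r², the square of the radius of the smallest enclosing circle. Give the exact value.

A smallest enclosing disk is always determined by at most three of the input points on its boundary.
The farthest pair is (8, -7)–(-9, 9) with squared distance 545. The circle on this segment as diameter has centre (-0.5, 1) and r² = 545/4 = 136.25.
Check (-3, -3): distance² to centre = 22.25 ≤ 136.25, so it lies inside.
All remaining points lie in this disk, and no smaller disk contains both endpoints, so this is the minimum enclosing circle.

136.25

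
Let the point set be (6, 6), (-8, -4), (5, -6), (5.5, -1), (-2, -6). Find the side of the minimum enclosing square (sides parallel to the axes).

14

The bounding box has width 14 and height 12.
An axis-aligned square enclosing the set must have side ≥ max(width, height).
So the minimum side is max(14, 12) = 14.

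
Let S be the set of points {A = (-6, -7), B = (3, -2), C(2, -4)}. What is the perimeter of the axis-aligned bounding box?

28

Width = max x − min x = 3 − (-6) = 9.
Height = max y − min y = -2 − (-7) = 5.
Perimeter = 2(9 + 5) = 28.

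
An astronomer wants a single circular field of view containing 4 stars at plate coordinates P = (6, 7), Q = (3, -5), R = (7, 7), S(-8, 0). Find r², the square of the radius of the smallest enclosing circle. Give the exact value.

50005/722

The minimum enclosing circle is determined by three boundary points: Q, R, S.
Their circumcentre is (-5/38, 103/38) with r² = 50005/722.
The farthest remaining point P is at distance² 40429/722 ≤ 50005/722.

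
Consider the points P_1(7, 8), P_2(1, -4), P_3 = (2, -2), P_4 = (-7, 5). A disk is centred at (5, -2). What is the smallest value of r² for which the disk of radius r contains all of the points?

The required radius is the distance from (5, -2) to the farthest point.
Squared distances: 104, 20, 9, 193.
Maximum is 193, attained at P_4.

193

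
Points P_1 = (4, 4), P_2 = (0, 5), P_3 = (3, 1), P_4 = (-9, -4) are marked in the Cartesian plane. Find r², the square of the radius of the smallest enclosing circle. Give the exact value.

58.25

A smallest enclosing disk is always determined by at most three of the input points on its boundary.
The farthest pair is P_1–P_4 with squared distance 233. The circle on this segment as diameter has centre (-2.5, 0) and r² = 233/4 = 58.25.
Check P_2: distance² to centre = 31.25 ≤ 58.25, so it lies inside.
All remaining points lie in this disk, and no smaller disk contains both endpoints, so this is the minimum enclosing circle.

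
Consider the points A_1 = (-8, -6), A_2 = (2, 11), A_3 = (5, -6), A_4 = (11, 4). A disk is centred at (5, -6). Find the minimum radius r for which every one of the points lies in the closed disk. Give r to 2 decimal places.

17.26

The required radius is the distance from (5, -6) to the farthest point.
Squared distances: 169, 298, 0, 136.
Maximum is 298, attained at A_2.
r = √298 ≈ 17.26.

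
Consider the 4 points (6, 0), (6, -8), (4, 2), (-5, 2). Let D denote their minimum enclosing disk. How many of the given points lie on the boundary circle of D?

2

By Welzl's lemma the MEC is supported by two points (diametrically opposite) or three points (on a circumcircle).
The farthest pair is (6, -8)–(-5, 2) with squared distance 221. The circle on this segment as diameter has centre (0.5, -3) and r² = 221/4 = 55.25.
Check (6, 0): distance² to centre = 39.25 ≤ 55.25, so it lies inside.
All remaining points lie in this disk, and no smaller disk contains both endpoints, so this is the minimum enclosing circle.
The points at distance exactly r from the centre are (6, -8), (-5, 2) — 2 points.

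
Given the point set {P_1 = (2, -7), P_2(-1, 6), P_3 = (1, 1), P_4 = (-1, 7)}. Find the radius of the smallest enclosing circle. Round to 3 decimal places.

The farthest pair is P_1–P_4 with squared distance 205. The circle on this segment as diameter has centre (0.5, 0) and r² = 205/4 = 51.25.
Check P_2: distance² to centre = 38.25 ≤ 51.25, so it lies inside.
All remaining points lie in this disk, and no smaller disk contains both endpoints, so this is the minimum enclosing circle.
r = √(51.25) ≈ 7.159.

7.159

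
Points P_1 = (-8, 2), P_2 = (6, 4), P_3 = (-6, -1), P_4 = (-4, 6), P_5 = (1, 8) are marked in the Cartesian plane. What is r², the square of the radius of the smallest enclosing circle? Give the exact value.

50

A smallest enclosing disk is always determined by at most three of the input points on its boundary.
The farthest pair is P_1–P_2 with squared distance 200. The circle on this segment as diameter has centre (-1, 3) and r² = 200/4 = 50.
Check P_3: distance² to centre = 41 ≤ 50, so it lies inside.
All remaining points lie in this disk, and no smaller disk contains both endpoints, so this is the minimum enclosing circle.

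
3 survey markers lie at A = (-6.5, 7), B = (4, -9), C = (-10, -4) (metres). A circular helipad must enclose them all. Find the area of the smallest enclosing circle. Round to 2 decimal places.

Side lengths²: AB² = 366.25, AC² = 133.25, BC² = 221.
Since AB² = 366.25 ≥ 221 + 133.25 = 354.25, the angle opposite AB is not acute, so the smallest enclosing circle has AB as diameter.
Centre = midpoint of AB = (-1.25, -1), r² = 366.25/4 = 91.5625.
Area = π·r² = π·91.5625 ≈ 287.65.

287.65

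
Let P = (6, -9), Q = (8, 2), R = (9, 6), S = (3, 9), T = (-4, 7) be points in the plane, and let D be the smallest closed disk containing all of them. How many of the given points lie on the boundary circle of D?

3

By Welzl's lemma the MEC is supported by two points (diametrically opposite) or three points (on a circumcircle).
The minimum enclosing circle is determined by three boundary points: P, R, T.
Their circumcentre is (65/33, -13/33) with r² = 98345/1089.
The farthest remaining point S is at distance² 97256/1089 ≤ 98345/1089.
The points at distance exactly r from the centre are P, R, T — 3 points.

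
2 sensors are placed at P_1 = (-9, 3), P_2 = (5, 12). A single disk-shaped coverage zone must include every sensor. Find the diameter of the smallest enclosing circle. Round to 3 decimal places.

The smallest circle enclosing two points has them as diameter endpoints.
Centre = midpoint = (-2, 7.5); r² = |P_1P_2|²/4 = 277/4 = 69.25.
Diameter = 2r = 2√(69.25) ≈ 16.643.

16.643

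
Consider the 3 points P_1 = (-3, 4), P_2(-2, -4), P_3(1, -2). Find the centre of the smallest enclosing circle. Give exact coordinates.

Side lengths²: P_1P_2² = 65, P_1P_3² = 52, P_2P_3² = 13.
Since P_1P_2² = 65 ≥ 52 + 13 = 65, the angle opposite P_1P_2 is not acute, so the smallest enclosing circle has P_1P_2 as diameter.
Centre = midpoint of P_1P_2 = (-2.5, 0), r² = 65/4 = 16.25.
Centre = (-2.5, 0).

(-2.5, 0)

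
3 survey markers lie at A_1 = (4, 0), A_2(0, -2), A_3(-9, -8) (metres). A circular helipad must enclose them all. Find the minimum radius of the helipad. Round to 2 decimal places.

Side lengths²: A_1A_2² = 20, A_1A_3² = 233, A_2A_3² = 117.
Since A_1A_3² = 233 ≥ 117 + 20 = 137, the angle opposite A_1A_3 is not acute, so the smallest enclosing circle has A_1A_3 as diameter.
Centre = midpoint of A_1A_3 = (-2.5, -4), r² = 233/4 = 58.25.
r = √(58.25) ≈ 7.63.

7.63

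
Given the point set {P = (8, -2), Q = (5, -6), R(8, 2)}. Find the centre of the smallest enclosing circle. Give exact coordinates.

Side lengths²: PQ² = 25, PR² = 16, QR² = 73.
Since QR² = 73 ≥ 25 + 16 = 41, the angle opposite QR is not acute, so the smallest enclosing circle has QR as diameter.
Centre = midpoint of QR = (6.5, -2), r² = 73/4 = 18.25.
Centre = (6.5, -2).

(6.5, -2)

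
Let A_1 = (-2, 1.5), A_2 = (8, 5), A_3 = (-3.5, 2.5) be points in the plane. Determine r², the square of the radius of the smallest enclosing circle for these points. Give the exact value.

Side lengths²: A_1A_2² = 112.25, A_1A_3² = 3.25, A_2A_3² = 138.5.
Since A_2A_3² = 138.5 ≥ 112.25 + 3.25 = 115.5, the angle opposite A_2A_3 is not acute, so the smallest enclosing circle has A_2A_3 as diameter.
Centre = midpoint of A_2A_3 = (2.25, 3.75), r² = 138.5/4 = 34.625.

34.625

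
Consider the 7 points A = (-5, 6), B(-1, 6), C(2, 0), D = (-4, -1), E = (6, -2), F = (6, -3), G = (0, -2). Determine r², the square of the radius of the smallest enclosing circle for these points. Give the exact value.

50.5

The farthest pair is A–F with squared distance 202. The circle on this segment as diameter has centre (0.5, 1.5) and r² = 202/4 = 50.5.
Check B: distance² to centre = 22.5 ≤ 50.5, so it lies inside.
All remaining points lie in this disk, and no smaller disk contains both endpoints, so this is the minimum enclosing circle.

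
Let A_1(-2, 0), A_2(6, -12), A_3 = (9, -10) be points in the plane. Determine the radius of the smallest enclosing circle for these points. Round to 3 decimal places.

Side lengths²: A_1A_2² = 208, A_1A_3² = 221, A_2A_3² = 13.
Since A_1A_3² = 221 ≥ 208 + 13 = 221, the angle opposite A_1A_3 is not acute, so the smallest enclosing circle has A_1A_3 as diameter.
Centre = midpoint of A_1A_3 = (3.5, -5), r² = 221/4 = 55.25.
r = √(55.25) ≈ 7.433.

7.433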